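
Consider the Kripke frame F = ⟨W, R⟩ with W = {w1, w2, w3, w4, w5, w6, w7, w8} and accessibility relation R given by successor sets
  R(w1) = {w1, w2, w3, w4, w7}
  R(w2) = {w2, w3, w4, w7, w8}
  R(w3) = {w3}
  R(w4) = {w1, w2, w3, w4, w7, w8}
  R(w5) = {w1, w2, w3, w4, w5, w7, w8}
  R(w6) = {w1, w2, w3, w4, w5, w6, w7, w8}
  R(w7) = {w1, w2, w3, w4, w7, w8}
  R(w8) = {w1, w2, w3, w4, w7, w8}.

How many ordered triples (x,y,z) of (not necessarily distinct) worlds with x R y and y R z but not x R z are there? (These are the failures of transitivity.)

Enumerating: (w1,w2,w8), (w1,w4,w8), (w1,w7,w8), (w2,w4,w1), (w2,w7,w1), (w2,w8,w1).

6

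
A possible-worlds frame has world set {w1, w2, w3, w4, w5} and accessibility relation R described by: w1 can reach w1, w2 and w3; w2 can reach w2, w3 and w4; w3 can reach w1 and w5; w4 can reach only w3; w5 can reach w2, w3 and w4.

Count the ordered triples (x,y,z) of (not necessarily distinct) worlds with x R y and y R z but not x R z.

Enumerating: (w1,w2,w4), (w1,w3,w5), (w2,w3,w1), (w2,w3,w5), (w3,w1,w2), (w3,w1,w3), (w3,w5,w2), (w3,w5,w3), (w3,w5,w4), (w4,w3,w1), (w4,w3,w5), (w5,w3,w1), (w5,w3,w5).

13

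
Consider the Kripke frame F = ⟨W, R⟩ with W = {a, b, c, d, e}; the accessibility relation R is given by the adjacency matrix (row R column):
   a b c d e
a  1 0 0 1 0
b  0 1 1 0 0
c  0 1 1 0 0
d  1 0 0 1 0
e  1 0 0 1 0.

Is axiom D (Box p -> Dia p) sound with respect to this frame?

By correspondence theory, D is valid on a frame iff R is serial.
Serial: yes — every world has a successor (e.g. a R a).

Yes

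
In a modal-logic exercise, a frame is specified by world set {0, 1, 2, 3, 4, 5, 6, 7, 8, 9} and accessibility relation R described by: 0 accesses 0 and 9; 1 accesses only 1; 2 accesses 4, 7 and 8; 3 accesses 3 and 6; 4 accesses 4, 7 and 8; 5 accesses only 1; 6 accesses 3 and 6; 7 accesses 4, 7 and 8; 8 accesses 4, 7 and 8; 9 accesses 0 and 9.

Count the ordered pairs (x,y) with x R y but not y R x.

4

Enumerating: (2,4), (2,7), (2,8), (5,1).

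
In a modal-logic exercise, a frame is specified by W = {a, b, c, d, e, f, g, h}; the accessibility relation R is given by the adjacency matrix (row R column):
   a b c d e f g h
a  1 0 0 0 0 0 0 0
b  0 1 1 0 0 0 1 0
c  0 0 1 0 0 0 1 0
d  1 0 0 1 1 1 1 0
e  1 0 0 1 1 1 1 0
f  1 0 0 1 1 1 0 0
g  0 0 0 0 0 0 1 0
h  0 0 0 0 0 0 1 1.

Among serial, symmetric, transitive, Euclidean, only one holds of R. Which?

Serial: yes — every world has a successor (e.g. a R a).
Symmetric: no — b R c but not c R b.
Transitive: no — f R d and d R g, but not f R g.
Euclidean: no — b R g and b R c, but not g R c.
Only serial holds.

serial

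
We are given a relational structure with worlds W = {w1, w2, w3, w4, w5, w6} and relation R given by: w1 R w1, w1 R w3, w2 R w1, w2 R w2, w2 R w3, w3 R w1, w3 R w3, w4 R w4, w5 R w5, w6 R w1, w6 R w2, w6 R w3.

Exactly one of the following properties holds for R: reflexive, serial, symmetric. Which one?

serial

Reflexive: no — w6 is not related to itself.
Serial: yes — every world has a successor (e.g. w1 R w1).
Symmetric: no — w2 R w1 but not w1 R w2.
Only serial holds.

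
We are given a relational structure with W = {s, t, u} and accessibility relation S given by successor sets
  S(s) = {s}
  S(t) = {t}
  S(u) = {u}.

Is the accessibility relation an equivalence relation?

Yes

Reflexive: yes — every world is S-related to itself.
Symmetric: yes — every pair in S has its reverse in S.
Transitive: yes — every two-step S-path is closed by a direct edge.
So S is an equivalence relation.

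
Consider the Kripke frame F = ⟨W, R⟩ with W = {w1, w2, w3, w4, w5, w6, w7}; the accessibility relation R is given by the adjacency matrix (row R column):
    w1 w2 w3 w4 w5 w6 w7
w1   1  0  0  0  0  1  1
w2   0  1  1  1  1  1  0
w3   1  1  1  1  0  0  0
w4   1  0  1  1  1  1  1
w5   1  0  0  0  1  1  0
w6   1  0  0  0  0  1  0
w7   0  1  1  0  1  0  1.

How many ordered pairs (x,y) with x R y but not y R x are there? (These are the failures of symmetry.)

Enumerating: (w1,w7), (w2,w4), (w2,w5), (w2,w6), (w3,w1), (w4,w1), (w4,w5), (w4,w6), (w4,w7), (w5,w1), (w5,w6), (w7,w2), (w7,w3), (w7,w5).

14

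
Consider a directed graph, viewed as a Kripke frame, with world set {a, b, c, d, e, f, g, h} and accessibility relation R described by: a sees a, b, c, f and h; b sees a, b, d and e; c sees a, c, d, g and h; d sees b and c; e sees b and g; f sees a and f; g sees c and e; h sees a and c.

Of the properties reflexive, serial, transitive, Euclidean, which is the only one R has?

Reflexive: no — d is not related to itself.
Serial: yes — every world has a successor (e.g. a R a).
Transitive: no — a R b and b R d, but not a R d.
Euclidean: no — a R b and a R c, but not b R c.
Only serial holds.

serial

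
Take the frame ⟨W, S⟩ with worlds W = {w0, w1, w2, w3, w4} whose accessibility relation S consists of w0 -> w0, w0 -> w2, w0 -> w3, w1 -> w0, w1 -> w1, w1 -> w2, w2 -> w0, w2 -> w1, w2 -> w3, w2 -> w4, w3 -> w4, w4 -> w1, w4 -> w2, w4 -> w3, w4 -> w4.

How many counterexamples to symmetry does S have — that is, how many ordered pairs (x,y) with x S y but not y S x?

Enumerating: (w0,w3), (w1,w0), (w2,w3), (w4,w1).

4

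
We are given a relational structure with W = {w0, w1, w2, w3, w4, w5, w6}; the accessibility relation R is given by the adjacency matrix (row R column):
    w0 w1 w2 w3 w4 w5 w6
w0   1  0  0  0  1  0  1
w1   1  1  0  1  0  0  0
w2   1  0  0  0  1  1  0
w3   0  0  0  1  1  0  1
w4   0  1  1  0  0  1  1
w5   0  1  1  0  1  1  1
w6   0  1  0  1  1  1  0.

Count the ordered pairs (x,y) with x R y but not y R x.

9

Enumerating: (w0,w4), (w0,w6), (w1,w0), (w1,w3), (w2,w0), (w3,w4), (w4,w1), (w5,w1), (w6,w1).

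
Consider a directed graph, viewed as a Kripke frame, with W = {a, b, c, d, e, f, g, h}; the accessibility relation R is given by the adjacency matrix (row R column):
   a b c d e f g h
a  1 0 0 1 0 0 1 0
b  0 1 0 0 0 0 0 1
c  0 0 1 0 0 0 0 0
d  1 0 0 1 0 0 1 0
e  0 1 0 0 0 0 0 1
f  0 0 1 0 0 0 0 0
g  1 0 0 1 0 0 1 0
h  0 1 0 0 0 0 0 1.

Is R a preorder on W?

No

Reflexive: no — e is not related to itself.
Transitive: yes — every two-step R-path is closed by a direct edge.
So R is not a preorder.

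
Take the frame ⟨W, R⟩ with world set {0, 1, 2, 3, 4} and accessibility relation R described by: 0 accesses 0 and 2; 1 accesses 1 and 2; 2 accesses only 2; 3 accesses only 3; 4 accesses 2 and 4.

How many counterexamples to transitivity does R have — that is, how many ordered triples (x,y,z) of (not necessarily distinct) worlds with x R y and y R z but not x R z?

0

R is transitive; there are no such tuples.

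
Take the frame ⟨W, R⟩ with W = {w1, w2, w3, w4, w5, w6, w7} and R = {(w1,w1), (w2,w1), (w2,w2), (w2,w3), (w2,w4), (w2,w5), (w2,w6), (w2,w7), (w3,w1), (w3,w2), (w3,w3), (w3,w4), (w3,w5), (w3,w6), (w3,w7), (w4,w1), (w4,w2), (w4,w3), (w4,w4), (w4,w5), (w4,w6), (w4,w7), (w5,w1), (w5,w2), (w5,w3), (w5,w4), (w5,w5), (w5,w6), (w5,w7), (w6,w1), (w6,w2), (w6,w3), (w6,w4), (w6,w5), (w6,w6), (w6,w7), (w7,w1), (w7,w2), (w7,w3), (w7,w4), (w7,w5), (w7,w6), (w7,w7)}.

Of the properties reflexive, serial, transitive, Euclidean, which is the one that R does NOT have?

Reflexive: yes — every world is R-related to itself.
Serial: yes — every world has a successor (e.g. w1 R w1).
Transitive: yes — every two-step R-path is closed by a direct edge.
Euclidean: no — w2 R w1 and w2 R w3, but not w1 R w3.
Only Euclidean fails.

Euclidean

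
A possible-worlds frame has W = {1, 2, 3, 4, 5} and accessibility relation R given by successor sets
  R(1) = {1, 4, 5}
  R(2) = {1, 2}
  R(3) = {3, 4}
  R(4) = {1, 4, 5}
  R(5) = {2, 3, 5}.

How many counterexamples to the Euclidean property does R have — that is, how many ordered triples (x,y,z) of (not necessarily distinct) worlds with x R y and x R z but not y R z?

10

Enumerating: (1,5,1), (1,5,4), (2,1,2), (3,4,3), (4,5,1), (4,5,4), (5,2,3), (5,2,5), (5,3,2), (5,3,5).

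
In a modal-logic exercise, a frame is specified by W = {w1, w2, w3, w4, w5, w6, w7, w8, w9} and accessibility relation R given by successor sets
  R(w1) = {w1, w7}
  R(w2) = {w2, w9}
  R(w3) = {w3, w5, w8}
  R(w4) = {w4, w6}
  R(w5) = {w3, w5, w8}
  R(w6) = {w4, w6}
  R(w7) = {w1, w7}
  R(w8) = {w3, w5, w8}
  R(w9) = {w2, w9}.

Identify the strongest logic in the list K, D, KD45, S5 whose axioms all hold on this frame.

Serial (axiom D): yes — every world has a successor (e.g. w1 R w1).
Euclidean (axiom 5): yes — any two successors of a common world are R-related.
Transitive (axiom 4): yes — every two-step R-path is closed by a direct edge.
Reflexive (axiom T): yes — every world is R-related to itself.
So F validates K, D, KD45, S5. The strongest is S5.

S5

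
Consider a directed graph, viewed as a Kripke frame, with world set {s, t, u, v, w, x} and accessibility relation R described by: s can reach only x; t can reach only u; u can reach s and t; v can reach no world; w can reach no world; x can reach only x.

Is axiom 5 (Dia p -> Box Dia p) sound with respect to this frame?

No

By correspondence theory, 5 is valid on a frame iff R is Euclidean.
Euclidean: no — u R s and u R t, but not s R t.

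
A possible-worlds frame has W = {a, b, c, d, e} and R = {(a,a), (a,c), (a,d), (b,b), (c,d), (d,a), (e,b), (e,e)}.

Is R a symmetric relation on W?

No

Symmetric: no — a R c but not c R a.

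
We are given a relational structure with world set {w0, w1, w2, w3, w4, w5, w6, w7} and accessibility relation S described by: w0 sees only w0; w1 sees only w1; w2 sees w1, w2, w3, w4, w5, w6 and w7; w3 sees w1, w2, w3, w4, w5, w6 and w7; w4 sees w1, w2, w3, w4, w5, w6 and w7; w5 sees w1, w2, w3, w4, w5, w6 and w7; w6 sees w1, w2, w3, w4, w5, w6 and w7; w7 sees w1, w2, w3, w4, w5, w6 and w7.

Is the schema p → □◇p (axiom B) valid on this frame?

No

Axiom B corresponds to the accessibility relation being symmetric.
Symmetric: no — w2 S w1 but not w1 S w2.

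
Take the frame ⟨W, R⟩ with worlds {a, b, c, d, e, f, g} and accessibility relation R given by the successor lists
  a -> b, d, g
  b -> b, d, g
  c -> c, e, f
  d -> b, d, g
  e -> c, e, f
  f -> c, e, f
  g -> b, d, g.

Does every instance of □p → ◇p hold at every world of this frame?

Axiom D corresponds to the accessibility relation being serial.
Serial: yes — every world has a successor (e.g. a R b).

Yes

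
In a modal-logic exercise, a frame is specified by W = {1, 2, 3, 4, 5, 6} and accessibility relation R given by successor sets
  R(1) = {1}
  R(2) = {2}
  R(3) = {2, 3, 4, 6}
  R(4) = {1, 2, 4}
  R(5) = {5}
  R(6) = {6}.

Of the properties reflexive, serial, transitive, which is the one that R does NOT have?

transitive

Reflexive: yes — every world is R-related to itself.
Serial: yes — every world has a successor (e.g. 1 R 1).
Transitive: no — 3 R 4 and 4 R 1, but not 3 R 1.
Only transitive fails.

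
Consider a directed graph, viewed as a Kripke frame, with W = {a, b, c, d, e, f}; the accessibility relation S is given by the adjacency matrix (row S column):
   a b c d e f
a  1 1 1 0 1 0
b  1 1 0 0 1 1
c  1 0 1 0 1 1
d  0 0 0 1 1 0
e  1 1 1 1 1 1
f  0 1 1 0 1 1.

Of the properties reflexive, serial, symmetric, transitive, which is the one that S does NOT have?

Reflexive: yes — every world is S-related to itself.
Serial: yes — every world has a successor (e.g. a S a).
Symmetric: yes — every pair in S has its reverse in S.
Transitive: no — a S b and b S f, but not a S f.
Only transitive fails.

transitive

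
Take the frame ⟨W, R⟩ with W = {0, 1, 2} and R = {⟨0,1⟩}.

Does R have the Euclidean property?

No

Euclidean: no — 0 R 1 and 0 R 1, but not 1 R 1.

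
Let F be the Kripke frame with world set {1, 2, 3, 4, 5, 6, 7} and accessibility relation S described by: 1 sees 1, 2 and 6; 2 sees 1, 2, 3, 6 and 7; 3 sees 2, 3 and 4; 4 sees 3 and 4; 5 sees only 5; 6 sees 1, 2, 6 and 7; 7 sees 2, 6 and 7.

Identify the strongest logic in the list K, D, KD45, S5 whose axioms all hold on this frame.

D

Serial (axiom D): yes — every world has a successor (e.g. 1 S 1).
Euclidean (axiom 5): no — 2 S 1 and 2 S 3, but not 1 S 3.
Transitive (axiom 4): no — 1 S 2 and 2 S 3, but not 1 S 3.
Reflexive (axiom T): yes — every world is S-related to itself.
So F validates K, D; KD45 would additionally require S to be Euclidean and transitive. The strongest is D.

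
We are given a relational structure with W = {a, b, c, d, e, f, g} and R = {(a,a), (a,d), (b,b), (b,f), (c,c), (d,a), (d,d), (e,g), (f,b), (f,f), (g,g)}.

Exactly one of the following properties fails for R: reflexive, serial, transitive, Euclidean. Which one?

Reflexive: no — e is not related to itself.
Serial: yes — every world has a successor (e.g. a R a).
Transitive: yes — every two-step R-path is closed by a direct edge.
Euclidean: yes — any two successors of a common world are R-related.
Only reflexive fails.

reflexive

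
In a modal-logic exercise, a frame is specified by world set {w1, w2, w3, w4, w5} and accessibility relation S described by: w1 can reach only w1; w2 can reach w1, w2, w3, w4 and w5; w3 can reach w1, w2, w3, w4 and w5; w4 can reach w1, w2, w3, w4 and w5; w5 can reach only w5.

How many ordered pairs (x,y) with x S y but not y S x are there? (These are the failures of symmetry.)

Enumerating: (w2,w1), (w2,w5), (w3,w1), (w3,w5), (w4,w1), (w4,w5).

6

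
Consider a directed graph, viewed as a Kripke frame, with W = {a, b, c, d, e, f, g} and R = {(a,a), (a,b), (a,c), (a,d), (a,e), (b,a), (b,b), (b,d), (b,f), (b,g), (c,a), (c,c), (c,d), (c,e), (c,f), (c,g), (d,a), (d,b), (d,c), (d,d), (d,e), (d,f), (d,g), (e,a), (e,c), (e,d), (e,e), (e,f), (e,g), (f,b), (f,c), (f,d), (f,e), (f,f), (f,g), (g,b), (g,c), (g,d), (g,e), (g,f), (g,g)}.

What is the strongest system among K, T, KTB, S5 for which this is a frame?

Reflexive (axiom T): yes — every world is R-related to itself.
Symmetric (axiom B): yes — every pair in R has its reverse in R.
Euclidean (axiom 5): no — a R b and a R c, but not b R c.
So F validates K, T, KTB; S5 would additionally require R to be Euclidean. The strongest is KTB.

KTB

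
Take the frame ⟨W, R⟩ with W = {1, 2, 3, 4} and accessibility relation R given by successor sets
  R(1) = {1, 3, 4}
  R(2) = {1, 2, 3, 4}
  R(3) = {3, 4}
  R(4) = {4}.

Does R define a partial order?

Yes

Reflexive: yes — every world is R-related to itself.
Transitive: yes — every two-step R-path is closed by a direct edge.
Antisymmetric: yes — no distinct pair is related both ways.
So R is a partial order.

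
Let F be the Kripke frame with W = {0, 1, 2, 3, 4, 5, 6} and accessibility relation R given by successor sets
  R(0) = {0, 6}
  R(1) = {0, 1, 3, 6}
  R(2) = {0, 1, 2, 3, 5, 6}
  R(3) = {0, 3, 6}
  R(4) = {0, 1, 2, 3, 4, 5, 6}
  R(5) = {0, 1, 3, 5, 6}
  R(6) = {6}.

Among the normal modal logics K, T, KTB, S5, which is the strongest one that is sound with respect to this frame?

Reflexive (axiom T): yes — every world is R-related to itself.
Symmetric (axiom B): no — 0 R 6 but not 6 R 0.
Euclidean (axiom 5): no — 1 R 0 and 1 R 3, but not 0 R 3.
So F validates K, T; KTB would additionally require R to be symmetric. The strongest is T.

T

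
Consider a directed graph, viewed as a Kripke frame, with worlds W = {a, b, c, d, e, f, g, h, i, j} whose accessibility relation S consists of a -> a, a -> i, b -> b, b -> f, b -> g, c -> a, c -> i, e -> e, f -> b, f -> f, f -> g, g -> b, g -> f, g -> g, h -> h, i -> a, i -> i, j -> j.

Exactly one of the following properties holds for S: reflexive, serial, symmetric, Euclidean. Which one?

Reflexive: no — c is not related to itself.
Serial: no — d has no S-successor.
Symmetric: no — c S a but not a S c.
Euclidean: yes — any two successors of a common world are S-related.
Only Euclidean holds.

Euclidean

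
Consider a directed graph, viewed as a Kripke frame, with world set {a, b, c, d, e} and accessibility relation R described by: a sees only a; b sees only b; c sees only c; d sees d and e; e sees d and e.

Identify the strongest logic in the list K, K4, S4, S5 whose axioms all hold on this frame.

S5

Transitive (axiom 4): yes — every two-step R-path is closed by a direct edge.
Reflexive (axiom T): yes — every world is R-related to itself.
Euclidean (axiom 5): yes — any two successors of a common world are R-related.
So F validates K, K4, S4, S5. The strongest is S5.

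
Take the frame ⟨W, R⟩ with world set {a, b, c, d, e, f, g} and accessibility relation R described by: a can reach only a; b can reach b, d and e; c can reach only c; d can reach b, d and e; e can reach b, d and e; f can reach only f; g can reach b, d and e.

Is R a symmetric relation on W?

No

Symmetric: no — g R b but not b R g.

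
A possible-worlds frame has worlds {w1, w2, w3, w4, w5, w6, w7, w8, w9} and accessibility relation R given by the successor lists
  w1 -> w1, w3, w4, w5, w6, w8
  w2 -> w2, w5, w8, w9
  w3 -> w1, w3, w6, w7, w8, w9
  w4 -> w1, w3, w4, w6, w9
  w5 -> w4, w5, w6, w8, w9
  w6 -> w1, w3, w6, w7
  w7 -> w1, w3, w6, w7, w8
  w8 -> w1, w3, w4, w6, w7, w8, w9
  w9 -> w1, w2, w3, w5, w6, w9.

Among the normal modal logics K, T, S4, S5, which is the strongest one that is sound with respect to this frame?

T

Reflexive (axiom T): yes — every world is R-related to itself.
Transitive (axiom 4): no — w1 R w3 and w3 R w7, but not w1 R w7.
Euclidean (axiom 5): no — w1 R w3 and w1 R w4, but not w3 R w4.
So F validates K, T; S4 would additionally require R to be transitive. The strongest is T.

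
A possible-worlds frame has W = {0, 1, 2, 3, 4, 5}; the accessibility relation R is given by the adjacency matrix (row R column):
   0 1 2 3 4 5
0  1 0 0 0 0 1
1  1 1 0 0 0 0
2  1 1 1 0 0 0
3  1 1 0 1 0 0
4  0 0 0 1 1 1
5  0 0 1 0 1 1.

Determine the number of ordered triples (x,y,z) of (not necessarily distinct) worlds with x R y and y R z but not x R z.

11

Enumerating: (0,5,2), (0,5,4), (1,0,5), (2,0,5), (3,0,5), (4,3,0), (4,3,1), (4,5,2), (5,2,0), (5,2,1), (5,4,3).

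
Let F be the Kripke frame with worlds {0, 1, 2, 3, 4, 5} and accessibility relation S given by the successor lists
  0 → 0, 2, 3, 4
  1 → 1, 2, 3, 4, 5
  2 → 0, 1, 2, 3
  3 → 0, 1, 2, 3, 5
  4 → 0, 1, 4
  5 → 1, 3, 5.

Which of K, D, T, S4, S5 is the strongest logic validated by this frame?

Serial (axiom D): yes — every world has a successor (e.g. 0 S 0).
Reflexive (axiom T): yes — every world is S-related to itself.
Transitive (axiom 4): no — 0 S 2 and 2 S 1, but not 0 S 1.
Euclidean (axiom 5): no — 0 S 2 and 0 S 4, but not 2 S 4.
So F validates K, D, T; S4 would additionally require S to be transitive. The strongest is T.

T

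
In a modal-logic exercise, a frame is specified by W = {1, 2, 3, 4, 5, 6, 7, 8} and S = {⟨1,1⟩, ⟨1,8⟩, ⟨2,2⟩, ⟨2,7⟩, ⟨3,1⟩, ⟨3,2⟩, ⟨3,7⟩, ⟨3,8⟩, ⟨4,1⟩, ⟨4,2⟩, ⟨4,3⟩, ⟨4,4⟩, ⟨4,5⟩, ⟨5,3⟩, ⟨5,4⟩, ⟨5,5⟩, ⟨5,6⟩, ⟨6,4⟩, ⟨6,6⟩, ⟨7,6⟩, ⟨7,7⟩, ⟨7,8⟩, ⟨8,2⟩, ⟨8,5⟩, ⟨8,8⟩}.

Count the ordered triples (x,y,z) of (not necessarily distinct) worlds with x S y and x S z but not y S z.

Enumerating: (1,8,1), (2,7,2), (3,1,2), (3,1,7), (3,2,1), (3,2,8), (3,7,1), (3,7,2), (3,8,1), (3,8,7), (4,1,2), (4,1,3), … and 27 more.
Total: 39.

39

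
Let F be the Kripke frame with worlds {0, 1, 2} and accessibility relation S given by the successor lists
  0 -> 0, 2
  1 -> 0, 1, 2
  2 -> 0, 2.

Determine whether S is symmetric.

No

Symmetric: no — 1 S 0 but not 0 S 1.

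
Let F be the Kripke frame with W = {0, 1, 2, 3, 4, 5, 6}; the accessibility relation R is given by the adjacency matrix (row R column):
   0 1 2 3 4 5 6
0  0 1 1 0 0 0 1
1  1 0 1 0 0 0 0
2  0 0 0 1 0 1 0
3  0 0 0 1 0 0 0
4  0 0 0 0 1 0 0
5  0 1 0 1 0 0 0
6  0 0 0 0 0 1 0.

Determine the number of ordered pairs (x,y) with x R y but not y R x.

Enumerating: (0,2), (0,6), (1,2), (2,3), (2,5), (5,1), (5,3), (6,5).

8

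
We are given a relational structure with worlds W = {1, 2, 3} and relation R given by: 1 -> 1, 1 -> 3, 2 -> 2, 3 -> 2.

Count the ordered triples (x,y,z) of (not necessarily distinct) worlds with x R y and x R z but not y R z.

2

Enumerating: (1,3,1), (1,3,3).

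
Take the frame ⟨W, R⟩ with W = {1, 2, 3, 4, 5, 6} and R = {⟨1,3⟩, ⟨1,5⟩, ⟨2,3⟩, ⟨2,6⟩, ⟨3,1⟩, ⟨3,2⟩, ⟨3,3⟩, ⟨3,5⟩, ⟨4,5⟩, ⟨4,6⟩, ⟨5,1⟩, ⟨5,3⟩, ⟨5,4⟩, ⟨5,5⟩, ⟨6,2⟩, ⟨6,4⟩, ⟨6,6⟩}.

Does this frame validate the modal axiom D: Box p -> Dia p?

By correspondence theory, D is valid on a frame iff R is serial.
Serial: yes — every world has a successor (e.g. 1 R 3).

Yes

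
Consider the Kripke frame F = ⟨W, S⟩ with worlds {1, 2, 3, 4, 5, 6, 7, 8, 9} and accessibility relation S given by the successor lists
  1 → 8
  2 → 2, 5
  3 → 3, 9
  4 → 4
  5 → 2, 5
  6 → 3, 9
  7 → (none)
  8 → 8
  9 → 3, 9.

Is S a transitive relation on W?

Yes

Transitive: yes — every two-step S-path is closed by a direct edge.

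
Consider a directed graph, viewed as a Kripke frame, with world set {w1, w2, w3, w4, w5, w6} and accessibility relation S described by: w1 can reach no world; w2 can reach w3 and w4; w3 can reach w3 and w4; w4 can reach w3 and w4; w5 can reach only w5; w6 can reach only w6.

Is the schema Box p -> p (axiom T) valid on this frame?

The schema T characterises exactly the reflexive frames.
Reflexive: no — w1 is not related to itself.

No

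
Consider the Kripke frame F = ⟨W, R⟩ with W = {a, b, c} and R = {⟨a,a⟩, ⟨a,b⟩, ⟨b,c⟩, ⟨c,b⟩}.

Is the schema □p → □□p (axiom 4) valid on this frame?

Axiom 4 corresponds to the accessibility relation being transitive.
Transitive: no — a R b and b R c, but not a R c.

No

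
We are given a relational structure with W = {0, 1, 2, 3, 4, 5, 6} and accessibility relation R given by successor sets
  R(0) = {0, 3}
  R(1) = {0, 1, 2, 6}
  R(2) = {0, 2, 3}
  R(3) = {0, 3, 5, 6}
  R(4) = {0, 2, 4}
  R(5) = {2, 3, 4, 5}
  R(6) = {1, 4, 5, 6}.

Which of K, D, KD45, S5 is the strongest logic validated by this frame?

D

Serial (axiom D): yes — every world has a successor (e.g. 0 R 0).
Euclidean (axiom 5): no — 1 R 0 and 1 R 2, but not 0 R 2.
Transitive (axiom 4): no — 0 R 3 and 3 R 5, but not 0 R 5.
Reflexive (axiom T): yes — every world is R-related to itself.
So F validates K, D; KD45 would additionally require R to be Euclidean and transitive. The strongest is D.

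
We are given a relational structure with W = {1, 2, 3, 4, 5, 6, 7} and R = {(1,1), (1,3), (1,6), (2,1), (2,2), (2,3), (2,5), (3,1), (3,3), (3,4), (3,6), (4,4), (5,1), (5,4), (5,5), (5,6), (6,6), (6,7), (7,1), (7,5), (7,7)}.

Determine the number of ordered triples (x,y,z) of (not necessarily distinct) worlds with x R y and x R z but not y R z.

Enumerating: (1,6,1), (1,6,3), (2,1,2), (2,1,5), (2,3,2), (2,3,5), (2,5,2), (2,5,3), (3,1,4), (3,4,1), (3,4,3), (3,4,6), … and 15 more.
Total: 27.

27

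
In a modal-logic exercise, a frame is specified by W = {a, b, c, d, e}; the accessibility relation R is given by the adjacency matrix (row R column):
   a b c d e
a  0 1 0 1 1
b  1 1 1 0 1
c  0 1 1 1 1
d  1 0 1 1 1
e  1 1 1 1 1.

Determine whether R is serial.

Serial: yes — every world has a successor (e.g. a R b).

Yes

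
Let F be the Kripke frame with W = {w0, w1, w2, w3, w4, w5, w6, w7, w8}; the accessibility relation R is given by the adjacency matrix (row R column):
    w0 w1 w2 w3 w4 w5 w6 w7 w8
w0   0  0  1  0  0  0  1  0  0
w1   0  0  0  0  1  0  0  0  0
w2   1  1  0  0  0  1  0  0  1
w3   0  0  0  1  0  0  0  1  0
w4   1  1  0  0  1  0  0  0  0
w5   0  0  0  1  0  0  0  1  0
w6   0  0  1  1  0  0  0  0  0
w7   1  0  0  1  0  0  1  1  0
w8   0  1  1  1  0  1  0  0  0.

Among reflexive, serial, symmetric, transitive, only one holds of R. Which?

serial

Reflexive: no — w0 is not related to itself.
Serial: yes — every world has a successor (e.g. w0 R w2).
Symmetric: no — w0 R w6 but not w6 R w0.
Transitive: no — w0 R w2 and w2 R w1, but not w0 R w1.
Only serial holds.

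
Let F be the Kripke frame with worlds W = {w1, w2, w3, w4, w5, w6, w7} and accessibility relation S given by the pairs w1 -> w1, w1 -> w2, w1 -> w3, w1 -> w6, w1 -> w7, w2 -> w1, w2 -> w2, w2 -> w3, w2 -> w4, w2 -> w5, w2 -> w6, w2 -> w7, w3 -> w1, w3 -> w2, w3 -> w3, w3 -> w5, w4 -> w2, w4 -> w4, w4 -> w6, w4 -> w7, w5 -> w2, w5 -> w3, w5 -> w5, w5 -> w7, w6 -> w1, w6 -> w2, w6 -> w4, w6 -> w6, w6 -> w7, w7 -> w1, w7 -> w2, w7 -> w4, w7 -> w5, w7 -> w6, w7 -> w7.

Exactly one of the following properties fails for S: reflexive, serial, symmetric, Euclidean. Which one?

Reflexive: yes — every world is S-related to itself.
Serial: yes — every world has a successor (e.g. w1 S w1).
Symmetric: yes — every pair in S has its reverse in S.
Euclidean: no — w1 S w3 and w1 S w6, but not w3 S w6.
Only Euclidean fails.

Euclidean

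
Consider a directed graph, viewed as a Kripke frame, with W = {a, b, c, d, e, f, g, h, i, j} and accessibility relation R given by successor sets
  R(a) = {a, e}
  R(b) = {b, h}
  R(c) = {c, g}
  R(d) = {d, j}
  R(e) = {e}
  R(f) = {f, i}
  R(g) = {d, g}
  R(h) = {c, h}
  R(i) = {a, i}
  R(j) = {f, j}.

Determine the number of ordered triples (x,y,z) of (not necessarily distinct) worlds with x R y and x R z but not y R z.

9

Enumerating: (a,e,a), (b,h,b), (c,g,c), (d,j,d), (f,i,f), (g,d,g), (h,c,h), (i,a,i), (j,f,j).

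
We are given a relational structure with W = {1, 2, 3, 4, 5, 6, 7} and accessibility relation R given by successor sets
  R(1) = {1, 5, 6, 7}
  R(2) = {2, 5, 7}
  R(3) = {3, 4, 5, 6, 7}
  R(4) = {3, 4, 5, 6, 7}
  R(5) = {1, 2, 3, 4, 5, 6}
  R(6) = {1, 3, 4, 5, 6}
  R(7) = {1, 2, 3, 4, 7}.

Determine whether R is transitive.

No

Transitive: no — 1 R 5 and 5 R 2, but not 1 R 2.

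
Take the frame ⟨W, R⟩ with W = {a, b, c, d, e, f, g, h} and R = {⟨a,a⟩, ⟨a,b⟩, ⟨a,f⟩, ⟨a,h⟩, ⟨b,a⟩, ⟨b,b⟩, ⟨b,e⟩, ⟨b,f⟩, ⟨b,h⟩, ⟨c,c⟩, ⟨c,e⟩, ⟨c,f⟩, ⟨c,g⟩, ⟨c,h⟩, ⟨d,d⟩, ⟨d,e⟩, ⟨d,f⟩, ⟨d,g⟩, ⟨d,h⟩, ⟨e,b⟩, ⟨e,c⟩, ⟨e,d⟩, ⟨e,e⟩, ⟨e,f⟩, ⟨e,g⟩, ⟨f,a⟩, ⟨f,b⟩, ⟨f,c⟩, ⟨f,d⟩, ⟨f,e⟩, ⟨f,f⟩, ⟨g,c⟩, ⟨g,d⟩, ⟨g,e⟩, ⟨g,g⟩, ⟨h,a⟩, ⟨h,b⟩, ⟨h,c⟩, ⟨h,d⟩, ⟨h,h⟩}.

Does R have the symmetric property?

Yes

Symmetric: yes — every pair in R has its reverse in R.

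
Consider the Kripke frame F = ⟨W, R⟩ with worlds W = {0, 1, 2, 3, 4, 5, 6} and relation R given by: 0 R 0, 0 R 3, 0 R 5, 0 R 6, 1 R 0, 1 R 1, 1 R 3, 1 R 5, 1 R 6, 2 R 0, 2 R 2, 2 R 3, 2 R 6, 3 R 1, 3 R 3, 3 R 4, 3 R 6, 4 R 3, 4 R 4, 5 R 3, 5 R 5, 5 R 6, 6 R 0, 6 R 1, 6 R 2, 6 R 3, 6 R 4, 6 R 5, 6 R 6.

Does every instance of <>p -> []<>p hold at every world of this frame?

No

By correspondence theory, 5 is valid on a frame iff R is Euclidean.
Euclidean: no — 0 R 3 and 0 R 5, but not 3 R 5.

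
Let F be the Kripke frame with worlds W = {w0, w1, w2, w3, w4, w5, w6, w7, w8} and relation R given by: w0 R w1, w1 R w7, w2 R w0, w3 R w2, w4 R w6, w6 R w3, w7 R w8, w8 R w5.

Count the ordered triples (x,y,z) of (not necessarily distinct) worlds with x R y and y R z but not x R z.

Enumerating: (w0,w1,w7), (w1,w7,w8), (w2,w0,w1), (w3,w2,w0), (w4,w6,w3), (w6,w3,w2), (w7,w8,w5).

7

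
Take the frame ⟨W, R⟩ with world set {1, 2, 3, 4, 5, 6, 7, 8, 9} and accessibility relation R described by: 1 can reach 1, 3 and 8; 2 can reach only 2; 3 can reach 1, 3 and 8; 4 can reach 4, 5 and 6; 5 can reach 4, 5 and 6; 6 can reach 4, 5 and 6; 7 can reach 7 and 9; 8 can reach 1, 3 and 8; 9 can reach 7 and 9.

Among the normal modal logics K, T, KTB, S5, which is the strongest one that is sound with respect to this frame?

Reflexive (axiom T): yes — every world is R-related to itself.
Symmetric (axiom B): yes — every pair in R has its reverse in R.
Euclidean (axiom 5): yes — any two successors of a common world are R-related.
So F validates K, T, KTB, S5. The strongest is S5.

S5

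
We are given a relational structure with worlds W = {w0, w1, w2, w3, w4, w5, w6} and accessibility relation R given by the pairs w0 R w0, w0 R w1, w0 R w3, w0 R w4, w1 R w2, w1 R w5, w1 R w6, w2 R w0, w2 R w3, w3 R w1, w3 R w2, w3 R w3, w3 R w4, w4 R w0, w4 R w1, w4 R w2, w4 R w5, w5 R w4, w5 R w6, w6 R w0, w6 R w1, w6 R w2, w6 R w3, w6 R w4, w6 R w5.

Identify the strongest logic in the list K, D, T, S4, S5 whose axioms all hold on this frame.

Serial (axiom D): yes — every world has a successor (e.g. w0 R w0).
Reflexive (axiom T): no — w1 is not related to itself.
Transitive (axiom 4): no — w0 R w1 and w1 R w2, but not w0 R w2.
Euclidean (axiom 5): no — w0 R w1 and w0 R w3, but not w1 R w3.
So F validates K, D; T would additionally require R to be reflexive. The strongest is D.

D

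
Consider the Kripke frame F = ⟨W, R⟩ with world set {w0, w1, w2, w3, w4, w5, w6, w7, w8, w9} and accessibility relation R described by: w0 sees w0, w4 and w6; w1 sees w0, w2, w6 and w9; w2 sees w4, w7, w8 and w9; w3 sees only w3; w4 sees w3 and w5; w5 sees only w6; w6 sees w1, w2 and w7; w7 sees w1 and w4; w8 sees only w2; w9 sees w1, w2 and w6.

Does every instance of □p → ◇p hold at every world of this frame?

Yes

Axiom D corresponds to the accessibility relation being serial.
Serial: yes — every world has a successor (e.g. w0 R w0).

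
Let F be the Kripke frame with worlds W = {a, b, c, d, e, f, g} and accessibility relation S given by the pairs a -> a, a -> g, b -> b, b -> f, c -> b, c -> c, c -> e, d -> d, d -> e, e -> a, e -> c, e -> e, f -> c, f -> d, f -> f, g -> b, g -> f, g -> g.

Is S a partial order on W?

Reflexive: yes — every world is S-related to itself.
Transitive: no — a S g and g S b, but not a S b.
Antisymmetric: no — c S e and e S c with c ≠ e.
So S is not a partial order.

No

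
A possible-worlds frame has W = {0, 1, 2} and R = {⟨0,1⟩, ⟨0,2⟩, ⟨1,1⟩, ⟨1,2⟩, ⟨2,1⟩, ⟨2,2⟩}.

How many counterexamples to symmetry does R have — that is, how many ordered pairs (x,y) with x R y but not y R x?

2

Enumerating: (0,1), (0,2).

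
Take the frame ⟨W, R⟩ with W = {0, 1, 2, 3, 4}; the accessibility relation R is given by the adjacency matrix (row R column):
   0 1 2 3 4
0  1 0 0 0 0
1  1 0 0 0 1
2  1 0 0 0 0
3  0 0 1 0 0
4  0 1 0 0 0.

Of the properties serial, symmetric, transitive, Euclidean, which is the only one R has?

Serial: yes — every world has a successor (e.g. 0 R 0).
Symmetric: no — 1 R 0 but not 0 R 1.
Transitive: no — 3 R 2 and 2 R 0, but not 3 R 0.
Euclidean: no — 1 R 0 and 1 R 4, but not 0 R 4.
Only serial holds.

serial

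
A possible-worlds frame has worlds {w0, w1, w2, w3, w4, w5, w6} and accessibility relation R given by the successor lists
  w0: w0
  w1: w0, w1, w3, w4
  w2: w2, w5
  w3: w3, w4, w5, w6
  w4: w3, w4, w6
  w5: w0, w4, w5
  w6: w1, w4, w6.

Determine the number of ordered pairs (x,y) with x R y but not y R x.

9

Enumerating: (w1,w0), (w1,w3), (w1,w4), (w2,w5), (w3,w5), (w3,w6), (w5,w0), (w5,w4), (w6,w1).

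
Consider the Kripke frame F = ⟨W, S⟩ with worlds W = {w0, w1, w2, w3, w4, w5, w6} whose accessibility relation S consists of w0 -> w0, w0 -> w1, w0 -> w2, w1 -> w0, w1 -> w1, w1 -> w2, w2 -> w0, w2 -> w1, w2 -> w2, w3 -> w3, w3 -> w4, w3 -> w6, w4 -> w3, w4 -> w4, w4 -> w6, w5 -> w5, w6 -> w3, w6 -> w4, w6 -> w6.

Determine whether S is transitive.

Transitive: yes — every two-step S-path is closed by a direct edge.

Yes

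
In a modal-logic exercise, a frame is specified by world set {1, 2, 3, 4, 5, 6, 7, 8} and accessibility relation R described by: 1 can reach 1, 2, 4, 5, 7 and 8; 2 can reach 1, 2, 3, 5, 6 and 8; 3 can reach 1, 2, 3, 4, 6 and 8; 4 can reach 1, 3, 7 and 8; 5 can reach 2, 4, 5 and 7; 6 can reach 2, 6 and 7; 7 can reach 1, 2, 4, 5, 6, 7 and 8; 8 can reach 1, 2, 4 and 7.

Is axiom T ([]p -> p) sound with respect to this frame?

No

By correspondence theory, T is valid on a frame iff R is reflexive.
Reflexive: no — 4 is not related to itself.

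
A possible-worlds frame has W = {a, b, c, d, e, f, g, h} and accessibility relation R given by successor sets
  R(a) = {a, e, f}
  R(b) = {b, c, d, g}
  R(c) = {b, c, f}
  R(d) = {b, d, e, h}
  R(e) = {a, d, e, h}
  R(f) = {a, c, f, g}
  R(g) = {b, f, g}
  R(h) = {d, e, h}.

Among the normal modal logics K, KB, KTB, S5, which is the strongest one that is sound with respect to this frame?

Symmetric (axiom B): yes — every pair in R has its reverse in R.
Reflexive (axiom T): yes — every world is R-related to itself.
Euclidean (axiom 5): no — a R e and a R f, but not e R f.
So F validates K, KB, KTB; S5 would additionally require R to be Euclidean. The strongest is KTB.

KTB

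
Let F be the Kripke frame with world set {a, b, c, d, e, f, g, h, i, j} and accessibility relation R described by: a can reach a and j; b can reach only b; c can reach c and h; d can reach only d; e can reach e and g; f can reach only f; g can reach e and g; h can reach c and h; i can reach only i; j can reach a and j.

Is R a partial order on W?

No

Reflexive: yes — every world is R-related to itself.
Transitive: yes — every two-step R-path is closed by a direct edge.
Antisymmetric: no — a R j and j R a with a ≠ j.
So R is not a partial order.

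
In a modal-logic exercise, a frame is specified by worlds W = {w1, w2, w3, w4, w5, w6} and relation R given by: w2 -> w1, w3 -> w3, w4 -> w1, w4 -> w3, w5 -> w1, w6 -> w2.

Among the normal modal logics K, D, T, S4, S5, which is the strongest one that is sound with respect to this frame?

K

Serial (axiom D): no — w1 has no R-successor.
Reflexive (axiom T): no — w1 is not related to itself.
Transitive (axiom 4): no — w6 R w2 and w2 R w1, but not w6 R w1.
Euclidean (axiom 5): no — w4 R w1 and w4 R w3, but not w1 R w3.
So F validates K; D would additionally require R to be serial. The strongest is K.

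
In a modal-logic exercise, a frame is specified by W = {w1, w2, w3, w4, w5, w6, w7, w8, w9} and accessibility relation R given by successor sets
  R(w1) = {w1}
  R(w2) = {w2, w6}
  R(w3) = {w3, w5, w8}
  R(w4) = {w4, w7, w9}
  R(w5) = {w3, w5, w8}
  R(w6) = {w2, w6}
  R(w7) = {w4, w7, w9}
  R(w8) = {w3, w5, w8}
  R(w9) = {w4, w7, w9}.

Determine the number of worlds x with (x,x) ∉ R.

R is reflexive; there are no such worlds.

0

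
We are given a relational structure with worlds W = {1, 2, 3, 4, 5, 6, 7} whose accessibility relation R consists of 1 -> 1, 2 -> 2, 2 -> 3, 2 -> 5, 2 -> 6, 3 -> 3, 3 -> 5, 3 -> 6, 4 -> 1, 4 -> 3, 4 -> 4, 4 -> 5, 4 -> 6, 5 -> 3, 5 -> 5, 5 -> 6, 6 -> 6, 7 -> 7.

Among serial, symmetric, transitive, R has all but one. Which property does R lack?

symmetric

Serial: yes — every world has a successor (e.g. 1 R 1).
Symmetric: no — 2 R 3 but not 3 R 2.
Transitive: yes — every two-step R-path is closed by a direct edge.
Only symmetric fails.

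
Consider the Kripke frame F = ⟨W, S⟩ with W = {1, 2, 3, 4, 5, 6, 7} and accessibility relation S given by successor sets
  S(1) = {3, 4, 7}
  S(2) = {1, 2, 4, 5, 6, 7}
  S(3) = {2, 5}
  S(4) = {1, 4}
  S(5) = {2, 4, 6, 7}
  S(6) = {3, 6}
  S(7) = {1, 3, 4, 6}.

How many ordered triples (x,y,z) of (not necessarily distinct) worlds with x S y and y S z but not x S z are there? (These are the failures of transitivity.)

28

Enumerating: (1,3,2), (1,3,5), (1,4,1), (1,7,1), (1,7,6), (2,1,3), (2,6,3), (2,7,3), (3,2,1), (3,2,4), (3,2,6), (3,2,7), … and 16 more.
Total: 28.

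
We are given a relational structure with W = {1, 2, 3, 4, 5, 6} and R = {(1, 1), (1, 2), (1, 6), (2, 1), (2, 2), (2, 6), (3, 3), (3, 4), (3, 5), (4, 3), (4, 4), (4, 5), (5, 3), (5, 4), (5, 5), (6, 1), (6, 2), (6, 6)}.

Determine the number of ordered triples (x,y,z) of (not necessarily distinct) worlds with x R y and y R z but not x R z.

R is transitive; there are no such tuples.

0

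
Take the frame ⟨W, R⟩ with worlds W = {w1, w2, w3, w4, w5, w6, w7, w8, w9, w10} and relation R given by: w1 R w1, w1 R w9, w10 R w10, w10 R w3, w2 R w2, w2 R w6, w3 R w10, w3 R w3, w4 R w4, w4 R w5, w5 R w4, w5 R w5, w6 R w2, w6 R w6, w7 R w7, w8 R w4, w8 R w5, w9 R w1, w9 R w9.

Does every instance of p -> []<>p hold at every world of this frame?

The schema B characterises exactly the symmetric frames.
Symmetric: no — w8 R w4 but not w4 R w8.

No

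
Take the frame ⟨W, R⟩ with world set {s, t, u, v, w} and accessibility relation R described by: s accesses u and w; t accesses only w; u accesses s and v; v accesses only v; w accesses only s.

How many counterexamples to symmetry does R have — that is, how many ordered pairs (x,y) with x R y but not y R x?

Enumerating: (t,w), (u,v).

2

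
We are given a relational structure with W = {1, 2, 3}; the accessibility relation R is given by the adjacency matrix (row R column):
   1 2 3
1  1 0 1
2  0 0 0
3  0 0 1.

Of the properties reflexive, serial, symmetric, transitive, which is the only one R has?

Reflexive: no — 2 is not related to itself.
Serial: no — 2 has no R-successor.
Symmetric: no — 1 R 3 but not 3 R 1.
Transitive: yes — every two-step R-path is closed by a direct edge.
Only transitive holds.

transitive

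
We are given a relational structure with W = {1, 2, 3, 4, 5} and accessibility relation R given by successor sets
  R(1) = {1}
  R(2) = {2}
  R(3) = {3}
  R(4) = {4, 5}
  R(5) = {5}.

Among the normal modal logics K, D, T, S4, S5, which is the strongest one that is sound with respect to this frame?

S4

Serial (axiom D): yes — every world has a successor (e.g. 1 R 1).
Reflexive (axiom T): yes — every world is R-related to itself.
Transitive (axiom 4): yes — every two-step R-path is closed by a direct edge.
Euclidean (axiom 5): no — 4 R 5 and 4 R 4, but not 5 R 4.
So F validates K, D, T, S4; S5 would additionally require R to be Euclidean. The strongest is S4.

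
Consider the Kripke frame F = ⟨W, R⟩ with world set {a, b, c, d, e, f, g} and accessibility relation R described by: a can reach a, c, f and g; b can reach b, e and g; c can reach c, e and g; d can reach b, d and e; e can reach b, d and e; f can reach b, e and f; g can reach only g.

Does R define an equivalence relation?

No

Reflexive: yes — every world is R-related to itself.
Symmetric: no — a R c but not c R a.
Transitive: no — a R c and c R e, but not a R e.
So R is not an equivalence relation.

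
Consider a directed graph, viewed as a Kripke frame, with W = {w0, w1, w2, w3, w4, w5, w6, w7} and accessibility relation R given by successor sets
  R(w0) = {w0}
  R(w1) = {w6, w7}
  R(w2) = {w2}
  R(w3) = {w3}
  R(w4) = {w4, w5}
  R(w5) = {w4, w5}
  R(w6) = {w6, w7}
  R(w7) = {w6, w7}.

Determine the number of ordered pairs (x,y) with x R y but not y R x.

Enumerating: (w1,w6), (w1,w7).

2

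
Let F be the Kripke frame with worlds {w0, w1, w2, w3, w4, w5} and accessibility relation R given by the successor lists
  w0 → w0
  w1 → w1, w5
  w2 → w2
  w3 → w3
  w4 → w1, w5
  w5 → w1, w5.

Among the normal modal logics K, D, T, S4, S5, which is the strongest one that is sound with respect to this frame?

Serial (axiom D): yes — every world has a successor (e.g. w0 R w0).
Reflexive (axiom T): no — w4 is not related to itself.
Transitive (axiom 4): yes — every two-step R-path is closed by a direct edge.
Euclidean (axiom 5): yes — any two successors of a common world are R-related.
So F validates K, D; T would additionally require R to be reflexive. The strongest is D.

D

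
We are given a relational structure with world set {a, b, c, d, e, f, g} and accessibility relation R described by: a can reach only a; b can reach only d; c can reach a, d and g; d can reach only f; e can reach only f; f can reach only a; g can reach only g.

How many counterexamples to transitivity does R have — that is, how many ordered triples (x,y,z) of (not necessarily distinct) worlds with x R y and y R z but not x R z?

4

Enumerating: (b,d,f), (c,d,f), (d,f,a), (e,f,a).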